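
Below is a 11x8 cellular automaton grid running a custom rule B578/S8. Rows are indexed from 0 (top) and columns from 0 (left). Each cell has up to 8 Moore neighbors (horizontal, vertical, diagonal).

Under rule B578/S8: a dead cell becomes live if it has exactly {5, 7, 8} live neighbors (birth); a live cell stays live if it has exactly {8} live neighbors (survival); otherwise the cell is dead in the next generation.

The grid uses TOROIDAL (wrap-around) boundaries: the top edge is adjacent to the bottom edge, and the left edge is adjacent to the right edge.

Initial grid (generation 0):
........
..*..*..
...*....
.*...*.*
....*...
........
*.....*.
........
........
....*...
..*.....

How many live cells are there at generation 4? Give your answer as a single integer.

Simulating step by step:
Generation 0 (given above): 11 live cells
Generation 1: 0 live cells
........
........
........
........
........
........
........
........
........
........
........
Generation 2: 0 live cells
........
........
........
........
........
........
........
........
........
........
........
Generation 3: 0 live cells
........
........
........
........
........
........
........
........
........
........
........
Generation 4: 0 live cells
........
........
........
........
........
........
........
........
........
........
........
Population at generation 4: 0

Answer: 0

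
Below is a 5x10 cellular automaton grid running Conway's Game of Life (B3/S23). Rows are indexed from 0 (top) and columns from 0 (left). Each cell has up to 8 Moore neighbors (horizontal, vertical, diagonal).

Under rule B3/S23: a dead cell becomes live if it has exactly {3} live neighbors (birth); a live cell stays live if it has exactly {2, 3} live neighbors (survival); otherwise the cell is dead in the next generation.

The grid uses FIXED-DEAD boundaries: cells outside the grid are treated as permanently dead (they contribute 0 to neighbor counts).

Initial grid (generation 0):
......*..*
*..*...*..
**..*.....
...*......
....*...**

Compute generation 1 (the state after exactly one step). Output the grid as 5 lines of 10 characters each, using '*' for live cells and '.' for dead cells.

Answer: ..........
**........
*****.....
...**.....
..........

Derivation:
Simulating step by step:
Generation 0 (given above): 12 live cells
Generation 1: 9 live cells
(generation 1 grid is the final answer)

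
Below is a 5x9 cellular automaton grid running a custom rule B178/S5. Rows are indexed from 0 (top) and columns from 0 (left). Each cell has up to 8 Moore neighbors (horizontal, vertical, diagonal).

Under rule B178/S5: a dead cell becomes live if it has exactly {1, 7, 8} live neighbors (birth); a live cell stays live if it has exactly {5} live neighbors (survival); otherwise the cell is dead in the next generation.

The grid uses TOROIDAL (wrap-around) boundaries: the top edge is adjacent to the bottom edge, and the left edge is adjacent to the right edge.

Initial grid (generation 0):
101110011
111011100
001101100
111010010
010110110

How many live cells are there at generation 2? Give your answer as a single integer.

Simulating step by step:
Generation 0 (given above): 26 live cells
Generation 1: 13 live cells
001010000
011111000
011101000
001000000
010000000
Generation 2: 8 live cells
000000100
000010000
000100000
000001100
100011000
Population at generation 2: 8

Answer: 8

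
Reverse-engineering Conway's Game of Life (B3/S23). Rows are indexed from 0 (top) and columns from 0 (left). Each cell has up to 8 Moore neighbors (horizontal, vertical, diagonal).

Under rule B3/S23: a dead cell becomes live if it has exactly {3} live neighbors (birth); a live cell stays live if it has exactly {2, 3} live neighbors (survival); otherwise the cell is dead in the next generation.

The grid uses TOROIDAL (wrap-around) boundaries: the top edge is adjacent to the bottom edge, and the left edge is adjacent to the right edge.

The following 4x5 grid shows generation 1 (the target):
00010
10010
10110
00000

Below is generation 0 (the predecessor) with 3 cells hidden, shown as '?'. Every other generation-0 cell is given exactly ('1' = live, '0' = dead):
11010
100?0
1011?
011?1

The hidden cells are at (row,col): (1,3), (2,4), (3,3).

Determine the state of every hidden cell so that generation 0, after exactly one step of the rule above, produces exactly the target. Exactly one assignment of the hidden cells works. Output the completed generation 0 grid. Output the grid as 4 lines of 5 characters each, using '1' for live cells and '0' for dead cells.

Hidden generation-0 cells (in order): (1,3), (2,4), (3,3).
A hidden cell only influences target cells in its own 3x3 neighborhood. Try each of the 2^3 = 8 assignments, step the completed generation 0 forward once under B3/S23, and compare with the target:
  (1,3)=0 (2,4)=0 (3,3)=0 -> step reproduces the target at every cell -> ACCEPT
  (1,3)=0 (2,4)=0 (3,3)=1 -> step gives (2,2)='0' but target has '1' -> reject
  (1,3)=0 (2,4)=1 (3,3)=0 -> step gives (1,0)='0' but target has '1' -> reject
  (1,3)=0 (2,4)=1 (3,3)=1 -> step gives (1,0)='0' but target has '1' -> reject
  (1,3)=1 (2,4)=0 (3,3)=0 -> step gives (2,2)='0' but target has '1' -> reject
  (1,3)=1 (2,4)=0 (3,3)=1 -> step gives (0,3)='0' but target has '1' -> reject
  (1,3)=1 (2,4)=1 (3,3)=0 -> step gives (1,0)='0' but target has '1' -> reject
  (1,3)=1 (2,4)=1 (3,3)=1 -> step gives (0,3)='0' but target has '1' -> reject
Unique solution: (1,3)=dead, (2,4)=dead, (3,3)=dead.
Check: live-neighbor counts of every cell in the completed generation 0:
44424
35435
35334
55554
Applying B3/S23 to generation 0 with these counts gives:
00010
10010
10110
00000
which matches the target exactly.

Answer: 11010
10000
10110
01101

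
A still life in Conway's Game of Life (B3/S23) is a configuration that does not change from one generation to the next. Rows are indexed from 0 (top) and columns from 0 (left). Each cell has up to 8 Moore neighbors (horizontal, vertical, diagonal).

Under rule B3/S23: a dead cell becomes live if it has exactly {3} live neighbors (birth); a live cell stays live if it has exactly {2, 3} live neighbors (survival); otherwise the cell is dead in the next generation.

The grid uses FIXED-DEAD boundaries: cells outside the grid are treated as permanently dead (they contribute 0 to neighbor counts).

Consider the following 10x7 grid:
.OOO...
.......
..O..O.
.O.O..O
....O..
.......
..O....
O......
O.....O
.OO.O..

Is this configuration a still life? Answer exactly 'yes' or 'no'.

Compute generation 1 and compare to generation 0 (given above):
Generation 1:
..O....
.O.O...
..O....
..OOOO.
.......
.......
.......
.O.....
O......
.O.....
Cell (0,1) differs: gen0=1 vs gen1=0 -> NOT a still life.

Answer: no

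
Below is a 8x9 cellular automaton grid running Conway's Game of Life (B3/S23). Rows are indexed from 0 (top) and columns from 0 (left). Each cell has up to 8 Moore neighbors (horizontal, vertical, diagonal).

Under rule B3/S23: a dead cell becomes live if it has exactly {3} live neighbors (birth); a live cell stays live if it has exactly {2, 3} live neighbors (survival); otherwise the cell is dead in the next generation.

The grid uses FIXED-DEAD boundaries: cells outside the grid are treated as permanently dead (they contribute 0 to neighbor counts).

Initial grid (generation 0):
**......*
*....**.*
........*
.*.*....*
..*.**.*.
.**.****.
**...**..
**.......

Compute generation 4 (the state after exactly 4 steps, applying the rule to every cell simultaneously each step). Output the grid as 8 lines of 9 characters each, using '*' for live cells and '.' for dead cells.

Simulating step by step:
Generation 0 (given above): 27 live cells
Generation 1: 21 live cells
**.....*.
**......*
........*
..***..**
.......**
*.*....*.
....*..*.
**.......
Generation 2: 17 live cells
**.......
**.....**
.***....*
...*.....
.**...*..
......**.
*........
.........
Generation 3: 16 live cells
**.......
.......**
**.*...**
...*.....
..*...**.
.*....**.
.........
.........
Generation 4: 15 live cells
(generation 4 grid is the final answer)

Answer: .........
..*....**
..*....**
.*.*..*.*
..*...**.
......**.
.........
.........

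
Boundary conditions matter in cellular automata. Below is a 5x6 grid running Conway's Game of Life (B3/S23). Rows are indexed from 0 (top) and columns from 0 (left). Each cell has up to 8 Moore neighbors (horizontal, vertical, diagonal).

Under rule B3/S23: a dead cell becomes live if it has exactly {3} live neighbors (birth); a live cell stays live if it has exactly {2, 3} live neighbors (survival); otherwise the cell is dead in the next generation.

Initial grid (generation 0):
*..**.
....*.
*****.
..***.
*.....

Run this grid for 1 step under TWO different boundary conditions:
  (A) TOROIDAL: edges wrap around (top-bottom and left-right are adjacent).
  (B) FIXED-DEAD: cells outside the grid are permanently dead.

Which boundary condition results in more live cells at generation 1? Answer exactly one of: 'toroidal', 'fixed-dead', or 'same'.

Answer: fixed-dead

Derivation:
Under TOROIDAL boundary, generation 1:
...**.
*.....
.*....
*...*.
.**...
Population = 8

Under FIXED-DEAD boundary, generation 1:
...**.
*....*
.*...*
*...*.
...*..
Population = 9

Comparison: toroidal=8, fixed-dead=9 -> fixed-dead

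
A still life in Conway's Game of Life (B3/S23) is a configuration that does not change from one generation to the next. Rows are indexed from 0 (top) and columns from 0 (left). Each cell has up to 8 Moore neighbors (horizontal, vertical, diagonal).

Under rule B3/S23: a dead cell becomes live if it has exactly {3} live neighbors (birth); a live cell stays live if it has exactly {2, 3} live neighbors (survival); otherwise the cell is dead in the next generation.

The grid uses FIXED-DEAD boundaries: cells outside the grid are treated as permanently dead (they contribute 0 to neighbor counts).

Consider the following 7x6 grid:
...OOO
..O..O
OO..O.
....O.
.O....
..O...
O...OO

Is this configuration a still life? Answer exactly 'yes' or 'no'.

Answer: no

Derivation:
Compute generation 1 and compare to generation 0 (given above):
Generation 1:
...OOO
.OO..O
.O.OOO
OO....
......
.O....
......
Cell (1,1) differs: gen0=0 vs gen1=1 -> NOT a still life.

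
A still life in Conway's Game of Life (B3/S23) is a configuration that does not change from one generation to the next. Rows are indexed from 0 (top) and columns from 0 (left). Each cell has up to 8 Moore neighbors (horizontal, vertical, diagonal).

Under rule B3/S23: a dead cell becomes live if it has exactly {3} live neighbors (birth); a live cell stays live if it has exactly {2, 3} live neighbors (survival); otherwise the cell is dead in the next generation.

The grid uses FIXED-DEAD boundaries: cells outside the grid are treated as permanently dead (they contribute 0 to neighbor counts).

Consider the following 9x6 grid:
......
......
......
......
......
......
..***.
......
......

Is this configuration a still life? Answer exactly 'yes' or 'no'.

Compute generation 1 and compare to generation 0 (given above):
Generation 1:
......
......
......
......
......
...*..
...*..
...*..
......
Cell (5,3) differs: gen0=0 vs gen1=1 -> NOT a still life.

Answer: no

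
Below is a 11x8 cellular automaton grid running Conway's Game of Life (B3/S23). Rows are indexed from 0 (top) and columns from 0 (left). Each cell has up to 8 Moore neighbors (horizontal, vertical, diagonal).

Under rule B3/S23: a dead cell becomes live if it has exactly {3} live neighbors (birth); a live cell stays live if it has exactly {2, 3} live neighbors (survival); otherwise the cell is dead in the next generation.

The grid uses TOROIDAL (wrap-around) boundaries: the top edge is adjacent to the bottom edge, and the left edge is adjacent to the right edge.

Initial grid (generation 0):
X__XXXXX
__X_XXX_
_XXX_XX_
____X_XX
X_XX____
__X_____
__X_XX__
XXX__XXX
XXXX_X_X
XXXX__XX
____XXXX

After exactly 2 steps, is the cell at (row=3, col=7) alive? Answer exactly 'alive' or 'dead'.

Answer: alive

Derivation:
Simulating step by step:
Generation 0 (given above): 47 live cells
Generation 1: 20 live cells
X_______
X_______
_XX_____
X___X_XX
_XXX___X
__X_X___
X_X_XX_X
________
_____X__
________
________
Generation 2: 20 live cells
________
X_______
_X______
______XX
_XX_XXXX
____XXXX
_X__XX__
____XXX_
________
________
________

Cell (3,7) at generation 2: 1 -> alive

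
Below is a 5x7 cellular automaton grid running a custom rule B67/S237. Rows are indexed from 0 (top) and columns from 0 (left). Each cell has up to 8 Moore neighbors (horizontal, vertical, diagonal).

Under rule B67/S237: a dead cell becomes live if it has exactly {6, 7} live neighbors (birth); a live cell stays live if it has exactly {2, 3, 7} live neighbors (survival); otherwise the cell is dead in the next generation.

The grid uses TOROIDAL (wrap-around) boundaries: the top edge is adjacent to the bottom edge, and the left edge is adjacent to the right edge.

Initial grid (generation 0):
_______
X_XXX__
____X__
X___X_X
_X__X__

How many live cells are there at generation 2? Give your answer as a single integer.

Simulating step by step:
Generation 0 (given above): 10 live cells
Generation 1: 5 live cells
_______
___XX__
____X__
X___X__
_______
Generation 2: 3 live cells
_______
___XX__
____X__
_______
_______
Population at generation 2: 3

Answer: 3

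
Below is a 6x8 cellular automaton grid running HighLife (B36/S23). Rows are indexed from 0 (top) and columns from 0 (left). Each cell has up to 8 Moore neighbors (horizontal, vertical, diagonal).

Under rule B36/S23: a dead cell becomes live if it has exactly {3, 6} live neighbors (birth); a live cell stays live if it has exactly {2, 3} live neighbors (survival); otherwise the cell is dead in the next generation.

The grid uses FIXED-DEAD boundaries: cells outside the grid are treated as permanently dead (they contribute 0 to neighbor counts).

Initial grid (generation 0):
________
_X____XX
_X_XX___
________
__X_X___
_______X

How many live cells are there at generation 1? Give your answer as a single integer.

Answer: 4

Derivation:
Simulating step by step:
Generation 0 (given above): 9 live cells
Generation 1: 4 live cells
________
__X_____
__X_____
__X_X___
________
________
Population at generation 1: 4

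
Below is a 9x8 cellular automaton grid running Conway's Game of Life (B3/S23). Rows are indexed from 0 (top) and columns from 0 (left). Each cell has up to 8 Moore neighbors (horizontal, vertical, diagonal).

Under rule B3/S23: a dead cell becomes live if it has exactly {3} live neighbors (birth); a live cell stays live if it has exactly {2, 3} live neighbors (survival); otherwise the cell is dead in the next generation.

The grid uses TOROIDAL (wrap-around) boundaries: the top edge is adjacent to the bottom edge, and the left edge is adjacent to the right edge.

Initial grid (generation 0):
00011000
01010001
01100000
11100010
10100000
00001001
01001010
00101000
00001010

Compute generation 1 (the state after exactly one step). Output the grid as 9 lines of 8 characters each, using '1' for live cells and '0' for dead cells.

Answer: 00111100
11011000
00010001
10010001
10110000
11010101
00001000
00001000
00001000

Derivation:
Simulating step by step:
Generation 0 (given above): 22 live cells
Generation 1: 24 live cells
(generation 1 grid is the final answer)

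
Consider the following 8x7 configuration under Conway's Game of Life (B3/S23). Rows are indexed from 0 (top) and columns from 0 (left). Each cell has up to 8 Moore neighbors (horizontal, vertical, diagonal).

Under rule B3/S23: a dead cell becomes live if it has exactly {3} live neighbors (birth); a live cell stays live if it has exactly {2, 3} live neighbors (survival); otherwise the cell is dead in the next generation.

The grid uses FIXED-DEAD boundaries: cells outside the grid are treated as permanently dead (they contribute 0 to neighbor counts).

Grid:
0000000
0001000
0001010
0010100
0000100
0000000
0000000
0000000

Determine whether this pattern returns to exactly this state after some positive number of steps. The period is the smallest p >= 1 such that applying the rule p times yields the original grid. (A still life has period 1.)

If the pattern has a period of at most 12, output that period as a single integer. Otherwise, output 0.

Answer: 2

Derivation:
Simulating and comparing each generation to the original:
Gen 0 (original, given above): 6 live cells
Gen 1: 6 live cells, differs from original
Gen 2: 6 live cells, MATCHES original -> period = 2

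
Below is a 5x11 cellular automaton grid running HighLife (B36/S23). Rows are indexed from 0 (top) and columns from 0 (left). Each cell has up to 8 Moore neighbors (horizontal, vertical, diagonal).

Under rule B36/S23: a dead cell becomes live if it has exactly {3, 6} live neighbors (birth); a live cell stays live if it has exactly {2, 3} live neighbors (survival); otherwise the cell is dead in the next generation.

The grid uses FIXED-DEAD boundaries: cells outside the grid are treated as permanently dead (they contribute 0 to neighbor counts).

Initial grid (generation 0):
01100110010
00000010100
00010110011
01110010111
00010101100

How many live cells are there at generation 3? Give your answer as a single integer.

Answer: 14

Derivation:
Simulating step by step:
Generation 0 (given above): 23 live cells
Generation 1: 19 live cells
00000111000
00101000101
00011110001
00010000001
00011011100
Generation 2: 14 live cells
00000111000
00000100010
00100100001
00101000010
00011001000
Generation 3: 14 live cells
00000110000
00001100000
00011100011
00101100000
00011000000
Population at generation 3: 14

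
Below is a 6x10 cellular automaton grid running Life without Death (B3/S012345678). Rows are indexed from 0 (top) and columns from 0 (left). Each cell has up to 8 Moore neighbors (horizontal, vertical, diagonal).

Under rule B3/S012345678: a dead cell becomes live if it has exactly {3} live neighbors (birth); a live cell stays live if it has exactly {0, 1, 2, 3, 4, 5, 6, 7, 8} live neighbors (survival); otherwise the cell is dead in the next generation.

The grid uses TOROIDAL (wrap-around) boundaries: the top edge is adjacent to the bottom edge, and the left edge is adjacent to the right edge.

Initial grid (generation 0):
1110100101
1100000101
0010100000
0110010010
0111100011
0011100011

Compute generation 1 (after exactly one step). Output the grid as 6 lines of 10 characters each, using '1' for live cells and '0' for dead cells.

Answer: 1110100101
1100000101
0011100011
1110010011
0111110111
0011110111

Derivation:
Simulating step by step:
Generation 0 (given above): 27 live cells
Generation 1: 36 live cells
(generation 1 grid is the final answer)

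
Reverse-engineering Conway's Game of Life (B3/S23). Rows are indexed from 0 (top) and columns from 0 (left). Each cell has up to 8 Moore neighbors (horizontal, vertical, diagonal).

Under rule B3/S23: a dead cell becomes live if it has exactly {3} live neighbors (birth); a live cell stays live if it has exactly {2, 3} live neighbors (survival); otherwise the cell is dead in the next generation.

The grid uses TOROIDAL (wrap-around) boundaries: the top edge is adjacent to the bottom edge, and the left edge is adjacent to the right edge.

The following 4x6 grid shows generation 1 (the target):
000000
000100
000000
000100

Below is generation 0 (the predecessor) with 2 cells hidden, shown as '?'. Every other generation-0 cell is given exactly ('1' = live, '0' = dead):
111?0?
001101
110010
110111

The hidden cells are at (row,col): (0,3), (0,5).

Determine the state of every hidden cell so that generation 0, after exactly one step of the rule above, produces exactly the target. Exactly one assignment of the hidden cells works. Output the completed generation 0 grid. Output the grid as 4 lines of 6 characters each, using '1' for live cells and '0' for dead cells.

Hidden generation-0 cells (in order): (0,3), (0,5).
A hidden cell only influences target cells in its own 3x3 neighborhood. Try each of the 2^2 = 4 assignments, step the completed generation 0 forward once under B3/S23, and compare with the target:
  (0,3)=0 (0,5)=0 -> step gives (1,4)='1' but target has '0' -> reject
  (0,3)=0 (0,5)=1 -> step reproduces the target at every cell -> ACCEPT
  (0,3)=1 (0,5)=0 -> step gives (1,3)='0' but target has '1' -> reject
  (0,3)=1 (0,5)=1 -> step gives (1,3)='0' but target has '1' -> reject
Unique solution: (0,3)=dead, (0,5)=live.
Check: live-neighbor counts of every cell in the completed generation 0:
655565
664344
545556
765346
Applying B3/S23 to generation 0 with these counts gives:
000000
000100
000000
000100
which matches the target exactly.

Answer: 111001
001101
110010
110111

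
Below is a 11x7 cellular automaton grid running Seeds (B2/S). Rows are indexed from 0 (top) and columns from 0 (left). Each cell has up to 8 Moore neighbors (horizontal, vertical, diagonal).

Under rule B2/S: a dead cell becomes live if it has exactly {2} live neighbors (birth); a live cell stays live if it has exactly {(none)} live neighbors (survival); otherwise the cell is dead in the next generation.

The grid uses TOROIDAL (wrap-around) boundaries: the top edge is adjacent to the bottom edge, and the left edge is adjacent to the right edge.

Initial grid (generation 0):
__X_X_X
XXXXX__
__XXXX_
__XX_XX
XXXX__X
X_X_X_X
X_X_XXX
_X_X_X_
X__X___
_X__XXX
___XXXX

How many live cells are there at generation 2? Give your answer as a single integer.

Answer: 0

Derivation:
Simulating step by step:
Generation 0 (given above): 43 live cells
Generation 1: 1 live cells
_______
_______
_______
_______
_______
_______
_______
_______
_______
_______
_X_____
Generation 2: 0 live cells
_______
_______
_______
_______
_______
_______
_______
_______
_______
_______
_______
Population at generation 2: 0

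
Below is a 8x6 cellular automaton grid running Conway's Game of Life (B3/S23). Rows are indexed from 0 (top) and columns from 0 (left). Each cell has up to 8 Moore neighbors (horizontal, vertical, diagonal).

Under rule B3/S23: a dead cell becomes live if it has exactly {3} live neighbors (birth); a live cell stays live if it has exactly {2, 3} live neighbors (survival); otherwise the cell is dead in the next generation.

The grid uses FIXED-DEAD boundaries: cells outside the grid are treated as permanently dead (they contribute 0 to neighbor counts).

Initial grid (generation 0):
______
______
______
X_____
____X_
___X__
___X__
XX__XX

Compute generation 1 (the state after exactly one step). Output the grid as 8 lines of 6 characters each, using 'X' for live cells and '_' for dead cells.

Simulating step by step:
Generation 0 (given above): 8 live cells
Generation 1: 5 live cells
(generation 1 grid is the final answer)

Answer: ______
______
______
______
______
___XX_
__XX__
____X_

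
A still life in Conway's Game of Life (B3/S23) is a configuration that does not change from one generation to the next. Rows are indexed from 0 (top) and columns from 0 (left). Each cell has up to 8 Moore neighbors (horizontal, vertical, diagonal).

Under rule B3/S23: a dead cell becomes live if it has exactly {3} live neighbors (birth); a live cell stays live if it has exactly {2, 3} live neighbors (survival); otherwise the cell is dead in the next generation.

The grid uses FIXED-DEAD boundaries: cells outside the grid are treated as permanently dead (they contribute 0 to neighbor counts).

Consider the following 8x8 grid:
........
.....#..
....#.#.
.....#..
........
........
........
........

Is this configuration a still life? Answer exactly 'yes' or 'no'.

Answer: yes

Derivation:
Compute generation 1 and compare to generation 0 (given above):
Generation 1:
........
.....#..
....#.#.
.....#..
........
........
........
........
The grids are IDENTICAL -> still life.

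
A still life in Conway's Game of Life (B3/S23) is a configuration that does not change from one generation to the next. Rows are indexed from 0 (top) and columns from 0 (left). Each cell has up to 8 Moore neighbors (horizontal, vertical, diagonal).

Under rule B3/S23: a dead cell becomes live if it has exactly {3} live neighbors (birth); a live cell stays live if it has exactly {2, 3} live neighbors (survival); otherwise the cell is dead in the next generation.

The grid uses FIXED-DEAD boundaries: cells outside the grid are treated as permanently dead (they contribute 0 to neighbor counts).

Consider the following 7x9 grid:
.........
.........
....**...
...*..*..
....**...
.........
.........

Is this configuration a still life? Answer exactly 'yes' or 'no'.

Compute generation 1 and compare to generation 0 (given above):
Generation 1:
.........
.........
....**...
...*..*..
....**...
.........
.........
The grids are IDENTICAL -> still life.

Answer: yes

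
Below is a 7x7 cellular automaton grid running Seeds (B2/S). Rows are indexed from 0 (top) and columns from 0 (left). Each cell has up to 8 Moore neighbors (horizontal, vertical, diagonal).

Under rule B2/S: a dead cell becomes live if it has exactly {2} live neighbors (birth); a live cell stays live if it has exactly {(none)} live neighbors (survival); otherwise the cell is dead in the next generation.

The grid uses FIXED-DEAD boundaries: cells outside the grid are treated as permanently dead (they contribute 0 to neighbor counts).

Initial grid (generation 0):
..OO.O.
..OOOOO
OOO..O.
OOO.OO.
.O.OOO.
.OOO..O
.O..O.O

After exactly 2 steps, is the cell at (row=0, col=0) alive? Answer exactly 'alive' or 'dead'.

Simulating step by step:
Generation 0 (given above): 28 live cells
Generation 1: 3 live cells
.O.....
O......
.......
.......
.......
.......
O......
Generation 2: 2 live cells
O......
.O.....
.......
.......
.......
.......
.......

Cell (0,0) at generation 2: 1 -> alive

Answer: alive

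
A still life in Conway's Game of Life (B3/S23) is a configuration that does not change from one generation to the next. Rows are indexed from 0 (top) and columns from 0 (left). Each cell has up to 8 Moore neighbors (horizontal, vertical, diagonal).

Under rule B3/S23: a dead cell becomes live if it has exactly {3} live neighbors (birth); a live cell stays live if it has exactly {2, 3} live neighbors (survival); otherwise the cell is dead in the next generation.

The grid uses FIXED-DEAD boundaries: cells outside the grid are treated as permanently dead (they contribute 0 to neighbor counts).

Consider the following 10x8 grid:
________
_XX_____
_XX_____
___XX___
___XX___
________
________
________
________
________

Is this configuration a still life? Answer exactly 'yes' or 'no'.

Compute generation 1 and compare to generation 0 (given above):
Generation 1:
________
_XX_____
_X______
____X___
___XX___
________
________
________
________
________
Cell (2,2) differs: gen0=1 vs gen1=0 -> NOT a still life.

Answer: no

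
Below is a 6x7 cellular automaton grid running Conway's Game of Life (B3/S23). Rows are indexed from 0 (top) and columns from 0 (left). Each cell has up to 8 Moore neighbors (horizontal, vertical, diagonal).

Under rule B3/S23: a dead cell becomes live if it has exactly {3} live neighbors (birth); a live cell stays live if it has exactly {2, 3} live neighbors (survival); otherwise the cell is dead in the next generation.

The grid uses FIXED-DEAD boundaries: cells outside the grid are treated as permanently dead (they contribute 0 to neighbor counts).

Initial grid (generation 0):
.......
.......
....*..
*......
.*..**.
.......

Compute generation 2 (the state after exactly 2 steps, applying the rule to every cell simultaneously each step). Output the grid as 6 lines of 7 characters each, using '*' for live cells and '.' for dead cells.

Answer: .......
.......
.......
.......
.......
.......

Derivation:
Simulating step by step:
Generation 0 (given above): 5 live cells
Generation 1: 2 live cells
.......
.......
.......
....**.
.......
.......
Generation 2: 0 live cells
(generation 2 grid is the final answer)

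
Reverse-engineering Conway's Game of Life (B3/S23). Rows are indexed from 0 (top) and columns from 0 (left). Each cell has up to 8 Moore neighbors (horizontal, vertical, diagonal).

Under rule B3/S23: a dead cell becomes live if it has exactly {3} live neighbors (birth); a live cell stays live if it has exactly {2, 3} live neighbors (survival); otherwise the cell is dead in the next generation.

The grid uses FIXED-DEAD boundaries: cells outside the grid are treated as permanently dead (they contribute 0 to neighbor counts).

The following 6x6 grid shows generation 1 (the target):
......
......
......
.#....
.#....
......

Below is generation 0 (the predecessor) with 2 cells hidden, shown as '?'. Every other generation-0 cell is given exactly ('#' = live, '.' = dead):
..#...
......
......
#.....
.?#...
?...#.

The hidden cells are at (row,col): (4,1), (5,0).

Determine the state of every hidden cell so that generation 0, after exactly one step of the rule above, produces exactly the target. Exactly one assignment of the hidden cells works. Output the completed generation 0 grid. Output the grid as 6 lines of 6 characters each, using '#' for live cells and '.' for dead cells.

Answer: ..#...
......
......
#.....
.##...
....#.

Derivation:
Hidden generation-0 cells (in order): (4,1), (5,0).
A hidden cell only influences target cells in its own 3x3 neighborhood. Try each of the 2^2 = 4 assignments, step the completed generation 0 forward once under B3/S23, and compare with the target:
  (4,1)=. (5,0)=. -> step gives (3,1)='.' but target has '#' -> reject
  (4,1)=. (5,0)=# -> step gives (3,1)='.' but target has '#' -> reject
  (4,1)=# (5,0)=. -> step reproduces the target at every cell -> ACCEPT
  (4,1)=# (5,0)=# -> step gives (4,0)='#' but target has '.' -> reject
Unique solution: (4,1)=live, (5,0)=dead.
Check: live-neighbor counts of every cell in the completed generation 0:
010100
011100
110000
132100
221211
122201
Applying B3/S23 to generation 0 with these counts gives:
......
......
......
.#....
.#....
......
which matches the target exactly.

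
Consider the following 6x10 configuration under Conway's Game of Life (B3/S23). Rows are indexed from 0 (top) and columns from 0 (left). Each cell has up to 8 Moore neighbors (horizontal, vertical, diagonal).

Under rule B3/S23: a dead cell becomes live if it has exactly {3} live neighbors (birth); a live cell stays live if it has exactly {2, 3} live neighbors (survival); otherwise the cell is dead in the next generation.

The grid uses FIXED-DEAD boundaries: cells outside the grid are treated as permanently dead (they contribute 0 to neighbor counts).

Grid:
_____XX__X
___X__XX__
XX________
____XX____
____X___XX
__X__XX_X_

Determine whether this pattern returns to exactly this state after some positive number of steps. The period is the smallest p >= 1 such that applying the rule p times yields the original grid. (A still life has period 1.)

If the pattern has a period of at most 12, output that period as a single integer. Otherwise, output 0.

Simulating and comparing each generation to the original:
Gen 0 (original, given above): 17 live cells
Gen 1: 21 live cells, differs from original
Gen 2: 9 live cells, differs from original
Gen 3: 6 live cells, differs from original
Gen 4: 4 live cells, differs from original
Gen 5: 4 live cells, differs from original
Gen 6: 4 live cells, differs from original
Gen 7: 4 live cells, differs from original
Gen 8: 4 live cells, differs from original
Gen 9: 4 live cells, differs from original
Gen 10: 4 live cells, differs from original
Gen 11: 4 live cells, differs from original
Gen 12: 4 live cells, differs from original
No period found within 12 steps.

Answer: 0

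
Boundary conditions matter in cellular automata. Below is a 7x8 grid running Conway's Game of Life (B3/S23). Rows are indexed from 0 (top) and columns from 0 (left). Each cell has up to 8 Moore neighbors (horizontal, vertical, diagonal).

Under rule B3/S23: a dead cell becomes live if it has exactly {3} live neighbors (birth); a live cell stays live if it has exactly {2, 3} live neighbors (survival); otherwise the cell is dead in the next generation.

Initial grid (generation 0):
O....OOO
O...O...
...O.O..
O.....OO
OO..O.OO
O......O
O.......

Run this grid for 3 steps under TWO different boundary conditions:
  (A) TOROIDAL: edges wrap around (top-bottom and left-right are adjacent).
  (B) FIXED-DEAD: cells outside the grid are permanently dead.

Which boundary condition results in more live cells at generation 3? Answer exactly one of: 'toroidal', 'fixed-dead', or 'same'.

Answer: toroidal

Derivation:
Under TOROIDAL boundary, generation 3:
....OO..
..OOOOO.
..OOO...
.OOOO.O.
.....O..
O....O.O
.O...O..
Population = 21

Under FIXED-DEAD boundary, generation 3:
........
...OO...
...OO...
...OO.O.
.....OO.
......O.
........
Population = 10

Comparison: toroidal=21, fixed-dead=10 -> toroidal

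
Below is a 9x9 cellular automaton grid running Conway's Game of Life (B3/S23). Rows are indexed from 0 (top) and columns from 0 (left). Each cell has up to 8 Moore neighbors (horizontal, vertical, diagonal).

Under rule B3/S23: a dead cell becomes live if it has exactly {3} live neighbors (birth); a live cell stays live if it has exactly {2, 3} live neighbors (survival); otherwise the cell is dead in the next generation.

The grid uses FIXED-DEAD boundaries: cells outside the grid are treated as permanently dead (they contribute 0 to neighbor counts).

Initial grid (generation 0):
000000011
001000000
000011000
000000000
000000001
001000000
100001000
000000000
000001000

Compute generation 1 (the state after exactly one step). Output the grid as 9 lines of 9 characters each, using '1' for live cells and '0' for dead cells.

Answer: 000000000
000000000
000000000
000000000
000000000
000000000
000000000
000000000
000000000

Derivation:
Simulating step by step:
Generation 0 (given above): 10 live cells
Generation 1: 0 live cells
(generation 1 grid is the final answer)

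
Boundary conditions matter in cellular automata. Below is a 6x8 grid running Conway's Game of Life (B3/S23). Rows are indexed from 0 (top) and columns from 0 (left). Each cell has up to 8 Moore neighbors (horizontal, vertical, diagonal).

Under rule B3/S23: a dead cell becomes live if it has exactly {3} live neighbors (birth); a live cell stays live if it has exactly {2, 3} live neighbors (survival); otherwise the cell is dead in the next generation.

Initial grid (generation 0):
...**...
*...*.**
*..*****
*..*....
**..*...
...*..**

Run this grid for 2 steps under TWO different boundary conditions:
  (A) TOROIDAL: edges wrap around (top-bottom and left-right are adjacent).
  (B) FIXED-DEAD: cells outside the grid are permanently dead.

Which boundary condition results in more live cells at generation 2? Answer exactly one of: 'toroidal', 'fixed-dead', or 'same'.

Under TOROIDAL boundary, generation 2:
*.***...
*****...
.*.*....
*.......
*....**.
.....*.*
Population = 17

Under FIXED-DEAD boundary, generation 2:
....*...
..**..*.
**.*..**
........
*...*...
.***....
Population = 14

Comparison: toroidal=17, fixed-dead=14 -> toroidal

Answer: toroidal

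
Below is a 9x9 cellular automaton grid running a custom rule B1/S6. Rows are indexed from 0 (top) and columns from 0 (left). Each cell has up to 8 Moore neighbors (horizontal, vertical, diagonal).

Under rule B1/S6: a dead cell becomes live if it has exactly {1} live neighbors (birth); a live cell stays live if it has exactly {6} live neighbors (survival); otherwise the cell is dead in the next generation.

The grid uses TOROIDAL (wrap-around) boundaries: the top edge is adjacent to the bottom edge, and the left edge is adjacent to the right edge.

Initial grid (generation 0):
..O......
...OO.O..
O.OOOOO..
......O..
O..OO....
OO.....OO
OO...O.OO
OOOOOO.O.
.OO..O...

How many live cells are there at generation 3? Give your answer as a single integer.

Answer: 30

Derivation:
Simulating step by step:
Generation 0 (given above): 33 live cells
Generation 1: 10 live cells
O......O.
O.......O
........O
.........
.........
O.......O
.O.......
.O.......
.......O.
Generation 2: 14 live cells
.........
......O..
.O.......
O......OO
.O.....O.
..O....O.
.......O.
......OOO
..O......
Generation 3: 30 live cells
.OOO.OOO.
OOO..O.O.
..O..O...
.........
...O.....
O..O.....
OOOO.O...
OOOO.O...
OO.O.O...
Population at generation 3: 30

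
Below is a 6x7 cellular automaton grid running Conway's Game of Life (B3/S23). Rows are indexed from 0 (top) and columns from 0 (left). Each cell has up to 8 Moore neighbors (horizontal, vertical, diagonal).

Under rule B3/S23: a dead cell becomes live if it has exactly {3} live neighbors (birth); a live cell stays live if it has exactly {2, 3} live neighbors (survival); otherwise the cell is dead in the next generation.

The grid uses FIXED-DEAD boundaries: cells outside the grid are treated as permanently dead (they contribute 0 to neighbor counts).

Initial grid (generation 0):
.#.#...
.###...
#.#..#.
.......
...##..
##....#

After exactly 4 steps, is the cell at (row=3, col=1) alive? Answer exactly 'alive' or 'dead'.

Simulating step by step:
Generation 0 (given above): 13 live cells
Generation 1: 9 live cells
.#.#...
#..##..
..##...
...##..
.......
.......
Generation 2: 9 live cells
..###..
.#..#..
..#....
..###..
.......
.......
Generation 3: 11 live cells
..###..
.#..#..
.##.#..
..##...
...#...
.......
Generation 4: 12 live cells
..###..
.#..##.
.#..#..
.#..#..
..##...
.......

Cell (3,1) at generation 4: 1 -> alive

Answer: alive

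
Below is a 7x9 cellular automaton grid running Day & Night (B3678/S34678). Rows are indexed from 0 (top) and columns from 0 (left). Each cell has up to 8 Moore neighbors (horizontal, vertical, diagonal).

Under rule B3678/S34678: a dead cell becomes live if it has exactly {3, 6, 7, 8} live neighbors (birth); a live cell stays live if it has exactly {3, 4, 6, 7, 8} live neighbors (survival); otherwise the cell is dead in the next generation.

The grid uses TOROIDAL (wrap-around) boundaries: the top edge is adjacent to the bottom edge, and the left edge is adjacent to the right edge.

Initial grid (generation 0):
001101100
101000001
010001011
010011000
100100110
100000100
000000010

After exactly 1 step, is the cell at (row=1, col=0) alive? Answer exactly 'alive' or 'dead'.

Simulating step by step:
Generation 0 (given above): 21 live cells
Generation 1: 23 live cells
010000011
101111001
011010101
001011000
010010101
000000100
000001000

Cell (1,0) at generation 1: 1 -> alive

Answer: alive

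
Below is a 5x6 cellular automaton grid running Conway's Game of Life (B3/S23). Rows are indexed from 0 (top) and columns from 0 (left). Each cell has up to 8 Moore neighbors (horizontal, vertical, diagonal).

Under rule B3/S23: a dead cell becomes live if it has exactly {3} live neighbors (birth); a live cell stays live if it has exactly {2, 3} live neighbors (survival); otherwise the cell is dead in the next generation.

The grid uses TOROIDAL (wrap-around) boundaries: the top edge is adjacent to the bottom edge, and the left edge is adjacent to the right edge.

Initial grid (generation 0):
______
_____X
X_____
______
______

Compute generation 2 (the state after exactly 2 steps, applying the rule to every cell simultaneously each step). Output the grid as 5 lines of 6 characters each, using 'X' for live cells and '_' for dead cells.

Simulating step by step:
Generation 0 (given above): 2 live cells
Generation 1: 0 live cells
______
______
______
______
______
Generation 2: 0 live cells
(generation 2 grid is the final answer)

Answer: ______
______
______
______
______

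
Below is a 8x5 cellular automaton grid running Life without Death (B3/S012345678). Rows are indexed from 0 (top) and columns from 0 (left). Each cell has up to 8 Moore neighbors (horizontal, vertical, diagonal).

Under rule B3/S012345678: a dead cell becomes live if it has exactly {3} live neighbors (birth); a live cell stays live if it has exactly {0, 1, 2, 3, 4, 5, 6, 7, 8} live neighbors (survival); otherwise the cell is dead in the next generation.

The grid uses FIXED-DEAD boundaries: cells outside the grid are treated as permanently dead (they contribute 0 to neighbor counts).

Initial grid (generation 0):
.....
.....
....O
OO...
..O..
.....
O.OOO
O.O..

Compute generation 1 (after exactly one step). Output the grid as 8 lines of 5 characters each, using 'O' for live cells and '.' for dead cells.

Simulating step by step:
Generation 0 (given above): 10 live cells
Generation 1: 13 live cells
(generation 1 grid is the final answer)

Answer: .....
.....
....O
OO...
.OO..
.OO..
O.OOO
O.O..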